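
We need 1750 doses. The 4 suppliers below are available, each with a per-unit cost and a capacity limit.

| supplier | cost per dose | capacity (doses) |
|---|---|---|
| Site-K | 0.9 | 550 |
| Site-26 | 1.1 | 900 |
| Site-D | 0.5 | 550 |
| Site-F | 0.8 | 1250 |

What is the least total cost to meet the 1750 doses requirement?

1235

Cheapest first:
Take 550 from Site-D at 0.5 — need 1200 more.
Site-F at 0.8: take 1200 of its 1250 — requirement met.
Site-K, Site-26: unused.
Cost = 550×0.5 + 1200×0.8 = 1235.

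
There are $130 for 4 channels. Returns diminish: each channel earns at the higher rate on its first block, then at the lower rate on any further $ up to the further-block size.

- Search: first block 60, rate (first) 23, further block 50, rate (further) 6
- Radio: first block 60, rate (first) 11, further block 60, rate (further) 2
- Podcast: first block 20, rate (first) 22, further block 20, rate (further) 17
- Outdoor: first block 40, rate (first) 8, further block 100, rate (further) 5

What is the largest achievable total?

Treat each block as its own option and order by rate: Search/first 23 > Podcast/first 22 > Podcast/second 17 > Radio/first 11 > Outdoor/first 8 > Search/second 6 > Outdoor/second 5 > Radio/second 2.
Search first at 23: fill all 60 ; 70 left.
Podcast first at 22: fill all 20 ; 50 left.
Fill Podcast second block (20 at 17) ; 30 left.
Radio/first: +30 of 60 at 11; pool empty.
Total = 23×60 + 22×20 + 17×20 + 11×30 = 2490.

2490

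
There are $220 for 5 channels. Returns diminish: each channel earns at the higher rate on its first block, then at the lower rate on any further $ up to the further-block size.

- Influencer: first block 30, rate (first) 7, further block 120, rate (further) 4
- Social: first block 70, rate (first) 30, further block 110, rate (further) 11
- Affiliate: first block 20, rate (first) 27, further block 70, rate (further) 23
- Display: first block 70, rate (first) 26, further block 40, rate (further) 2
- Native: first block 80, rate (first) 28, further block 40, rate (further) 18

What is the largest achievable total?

6180

Treat each block as its own option and order by rate: Social/tier1 30 > Native/tier1 28 > Affiliate/tier1 27 > Display/tier1 26 > Affiliate/tier2 23 > Native/tier2 18 > Social/tier2 11 > Influencer/tier1 7 > Influencer/tier2 4 > Display/tier2 2.
Social tier1 at 30: fill all 70 — 150 left.
Fill Native tier1 block (80 at 28) — 70 left.
Affiliate tier1 at 27: fill all 20 — 50 left.
Display tier1 at 26: only 50 left, fill 50.
Total = 30×70 + 28×80 + 27×20 + 26×50 = 6180.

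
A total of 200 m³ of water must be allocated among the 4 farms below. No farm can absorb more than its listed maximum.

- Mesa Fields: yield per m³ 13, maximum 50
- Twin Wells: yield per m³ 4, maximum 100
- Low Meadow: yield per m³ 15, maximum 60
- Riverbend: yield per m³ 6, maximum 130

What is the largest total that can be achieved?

2090

Rank by yield per m³: Low Meadow 15 > Mesa Fields 13 > Riverbend 6 > Twin Wells 4.
Low Meadow: +60 to 60 (cap) — 140 left.
Give Mesa Fields 50 to hit its cap of 50 — 90 left.
Riverbend: +90 (room for 130) → 90. Pool exhausted.
Total = 13×50 + 15×60 + 6×90 = 2090.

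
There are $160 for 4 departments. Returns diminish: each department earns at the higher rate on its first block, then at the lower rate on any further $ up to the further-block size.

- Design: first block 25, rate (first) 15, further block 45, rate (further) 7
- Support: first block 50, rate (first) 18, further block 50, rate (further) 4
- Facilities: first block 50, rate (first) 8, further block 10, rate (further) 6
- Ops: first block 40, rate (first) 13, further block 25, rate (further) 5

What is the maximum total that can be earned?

Rank every tier by rate: Support/T1 18 > Design/T1 15 > Ops/T1 13 > Facilities/T1 8 > Design/T2 7 > Facilities/T2 6 > Ops/T2 5 > Support/T2 4.
Support/T1 (18): +50 ; 110 left.
Design/T1 (15): +25 ; 85 left.
Ops T1 at 13: fill all 40 ; 45 left.
Facilities/T1: +45 of 50 at 8; pool empty.
Total = 18×50 + 15×25 + 13×40 + 8×45 = 2155.

2155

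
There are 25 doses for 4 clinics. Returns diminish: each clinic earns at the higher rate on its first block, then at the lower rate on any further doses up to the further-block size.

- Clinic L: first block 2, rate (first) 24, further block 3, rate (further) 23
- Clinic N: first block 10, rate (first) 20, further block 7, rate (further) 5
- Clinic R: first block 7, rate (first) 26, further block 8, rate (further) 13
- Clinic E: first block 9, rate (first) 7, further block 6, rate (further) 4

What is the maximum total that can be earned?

Rank every tier by rate: Clinic R/tier1 26 > Clinic L/tier1 24 > Clinic L/tier2 23 > Clinic N/tier1 20 > Clinic R/tier2 13 > Clinic E/tier1 7 > Clinic N/tier2 5 > Clinic E/tier2 4.
Clinic R/tier1 (26): +7 ; 18 left.
Clinic L tier1 at 24: fill all 2 ; 16 left.
Clinic L tier2 at 23: fill all 3 ; 13 left.
Clinic N tier1 at 20: fill all 10 ; 3 left.
3 remain; put them into Clinic R tier2 at 13.
Total = 26×7 + 24×2 + 23×3 + 20×10 + 13×3 = 538.

538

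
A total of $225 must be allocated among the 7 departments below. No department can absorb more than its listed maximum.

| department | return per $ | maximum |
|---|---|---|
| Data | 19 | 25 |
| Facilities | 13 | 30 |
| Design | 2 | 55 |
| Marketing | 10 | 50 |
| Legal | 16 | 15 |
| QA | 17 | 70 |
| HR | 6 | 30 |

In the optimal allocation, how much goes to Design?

Order the departments by return per $: Data 19 > QA 17 > Legal 16 > Facilities 13 > Marketing 10 > HR 6 > Design 2.
Data: +25 to 25 (cap) ; 200 left.
Give QA 70 to hit its cap of 70 ; 130 left.
Legal: +15 to 15 (cap) ; 115 left.
Facilities takes 30 to reach its cap of 30 ; 85 left.
Marketing: +50 to 50 (cap) ; 35 left.
HR takes 30 to reach its cap of 30 ; 5 left.
Design has room for 55 but only 5 remain, so it gets 5.

5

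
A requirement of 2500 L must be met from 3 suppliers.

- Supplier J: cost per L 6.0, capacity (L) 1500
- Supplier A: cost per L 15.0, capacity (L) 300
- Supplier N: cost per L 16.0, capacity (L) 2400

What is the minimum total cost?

Fill from the cheapest supplier first.
Supplier J at 6.0: take all 1500 L → 1000 still needed.
Take 300 from Supplier A at 15.0 → need 700 more.
Supplier N (16.0): take the remaining 700 → done.
Cost = 1500×6.0 + 300×15.0 + 700×16.0 = 24700.

24700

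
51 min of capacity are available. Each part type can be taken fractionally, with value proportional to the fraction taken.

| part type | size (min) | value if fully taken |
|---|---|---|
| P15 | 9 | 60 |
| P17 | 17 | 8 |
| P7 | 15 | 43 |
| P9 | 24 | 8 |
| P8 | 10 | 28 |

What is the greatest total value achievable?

Best value per unit of size first: P15 60/9≈6.67, P7 43/15≈2.87, P8 28/10≈2.8, P17 8/17≈0.471, P9 8/24≈0.333.
Take all of P15 (9 min, value 60) → 42 min left.
All 15 min of P7 fit (value 43) → 27 remain.
Take all of P8 (10 min, value 28) → 17 min left.
All 17 min of P17 fit (value 8) → 0 remain.
Total value = 139.

139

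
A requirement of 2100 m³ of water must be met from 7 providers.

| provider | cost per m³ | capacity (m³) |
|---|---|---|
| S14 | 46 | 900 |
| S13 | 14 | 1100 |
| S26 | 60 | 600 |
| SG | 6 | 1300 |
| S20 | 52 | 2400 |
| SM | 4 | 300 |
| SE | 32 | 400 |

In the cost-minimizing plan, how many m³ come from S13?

500

Fill from the cheapest provider first.
SM (4): use full 300 ; 1800 m³ to go.
SG (6): use full 1300 ; 500 m³ to go.
S13 at 14: take 500 of its 1100 ; requirement met.
SE, S14, S20, S26: unused.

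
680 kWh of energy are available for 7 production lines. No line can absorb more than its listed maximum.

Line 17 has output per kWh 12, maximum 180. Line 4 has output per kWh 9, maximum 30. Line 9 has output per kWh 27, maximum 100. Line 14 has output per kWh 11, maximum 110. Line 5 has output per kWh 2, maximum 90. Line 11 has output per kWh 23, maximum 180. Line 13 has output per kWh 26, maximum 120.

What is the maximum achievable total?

13220

Rank by output per kWh: Line 9 27 > Line 13 26 > Line 11 23 > Line 17 12 > Line 14 11 > Line 4 9 > Line 5 2.
Line 9 takes 100 to reach its cap of 100 → 580 left.
Give Line 13 120 to hit its cap of 120 → 460 left.
Line 11 takes 180 to reach its cap of 180 → 280 left.
Give Line 17 180 to hit its cap of 180 → 100 left.
Line 14 has room for 110 but only 100 remain, so it gets 100.
Total = 12×180 + 27×100 + 11×100 + 23×180 + 26×120 = 13220.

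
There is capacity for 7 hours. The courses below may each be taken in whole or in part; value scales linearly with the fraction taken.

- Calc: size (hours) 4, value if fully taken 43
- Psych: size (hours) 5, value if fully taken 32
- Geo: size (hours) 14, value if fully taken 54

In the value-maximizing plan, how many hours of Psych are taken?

3

Rank by value-to-size ratio: Calc 43/4≈10.8, Psych 32/5≈6.4, Geo 54/14≈3.86.
All 4 hours of Calc fit (value 43) → 3 remain.
Fill the last 3 hours with part of Psych: 3/5 of it earns 19.2.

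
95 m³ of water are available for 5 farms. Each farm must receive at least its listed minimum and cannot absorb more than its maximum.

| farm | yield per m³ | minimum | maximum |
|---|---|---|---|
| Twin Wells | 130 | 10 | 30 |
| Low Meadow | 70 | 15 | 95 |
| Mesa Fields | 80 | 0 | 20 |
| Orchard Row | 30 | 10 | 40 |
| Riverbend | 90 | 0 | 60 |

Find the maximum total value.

Meeting every minimum uses 10+15+0+10+0 = 35 m³, leaving 60.
Rank by yield per m³: Twin Wells 130 > Riverbend 90 > Mesa Fields 80 > Low Meadow 70 > Orchard Row 30.
Twin Wells: +20 to 30 (cap) ; 40 left.
Riverbend: +40 (room for 60) → 40. Pool exhausted.
Total = 130×30 + 70×15 + 30×10 + 90×40 = 8850.

8850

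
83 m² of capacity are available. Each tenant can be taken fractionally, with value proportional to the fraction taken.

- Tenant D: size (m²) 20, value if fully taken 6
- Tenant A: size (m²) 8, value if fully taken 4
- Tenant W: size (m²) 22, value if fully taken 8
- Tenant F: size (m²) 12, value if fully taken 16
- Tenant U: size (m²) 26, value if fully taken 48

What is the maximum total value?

Rank by value-to-size ratio: Tenant U 48/26≈1.85, Tenant F 16/12≈1.33, Tenant A 4/8≈0.5, Tenant W 8/22≈0.364, Tenant D 6/20≈0.3.
Take all of Tenant U (26 m², value 48) → 57 m² left.
Take all of Tenant F (12 m², value 16) → 45 m² left.
Take all of Tenant A (8 m², value 4) → 37 m² left.
All 22 m² of Tenant W fit (value 8) → 15 remain.
Only 15 m² remain; take 15/20 of Tenant D for value 6×15/20 = 4.5.
Total value = 80.5.

80.5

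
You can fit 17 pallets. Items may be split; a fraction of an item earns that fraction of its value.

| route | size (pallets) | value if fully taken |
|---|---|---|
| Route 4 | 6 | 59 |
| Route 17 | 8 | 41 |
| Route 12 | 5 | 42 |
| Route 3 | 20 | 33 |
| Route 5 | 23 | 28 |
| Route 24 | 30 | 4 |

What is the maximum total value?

131.75

Sort by value density: Route 4 59/6≈9.83, Route 12 42/5≈8.4, Route 17 41/8≈5.12, Route 3 33/20≈1.65, Route 5 28/23≈1.22, Route 24 4/30≈0.133.
Route 4: take in full, 6 pallets for value 59 → 11 left.
Take all of Route 12 (5 pallets, value 42) → 6 pallets left.
6 pallets left: a 6/8 share of Route 17 gives 41×6/8 = 30.75.
Total value = 131.75.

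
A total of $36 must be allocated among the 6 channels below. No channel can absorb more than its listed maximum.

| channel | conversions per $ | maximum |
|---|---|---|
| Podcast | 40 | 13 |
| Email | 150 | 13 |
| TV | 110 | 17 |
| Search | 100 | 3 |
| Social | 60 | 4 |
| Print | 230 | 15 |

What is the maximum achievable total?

6280

Rank by conversions per $: Print 230 > Email 150 > TV 110 > Search 100 > Social 60 > Podcast 40.
Give Print 15 to hit its cap of 15 — 21 left.
Email: +13 to 13 (cap) — 8 left.
Only 8 left; TV takes them to reach 8.
Total = 150×13 + 110×8 + 230×15 = 6280.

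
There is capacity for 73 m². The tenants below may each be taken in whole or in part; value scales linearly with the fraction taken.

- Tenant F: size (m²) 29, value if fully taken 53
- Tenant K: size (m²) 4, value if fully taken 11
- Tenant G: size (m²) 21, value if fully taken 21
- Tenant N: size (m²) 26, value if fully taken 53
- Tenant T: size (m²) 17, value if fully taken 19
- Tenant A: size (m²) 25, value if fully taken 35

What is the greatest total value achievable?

Sort by value density: Tenant K 11/4≈2.75, Tenant N 53/26≈2.04, Tenant F 53/29≈1.83, Tenant A 35/25≈1.4, Tenant T 19/17≈1.12, Tenant G 21/21≈1.
Tenant K: take in full, 4 m² for value 11 → 69 left.
Take all of Tenant N (26 m², value 53) → 43 m² left.
All 29 m² of Tenant F fit (value 53) → 14 remain.
Only 14 m² remain; take 14/25 of Tenant A for value 35×14/25 = 19.6.
Total value = 136.6.

136.6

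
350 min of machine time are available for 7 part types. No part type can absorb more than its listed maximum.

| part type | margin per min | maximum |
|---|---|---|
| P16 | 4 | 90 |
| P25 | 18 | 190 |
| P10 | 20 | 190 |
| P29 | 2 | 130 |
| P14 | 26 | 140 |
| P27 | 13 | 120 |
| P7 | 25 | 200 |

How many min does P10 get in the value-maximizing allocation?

10

Rank by margin per min: P14 26 > P7 25 > P10 20 > P25 18 > P27 13 > P16 4 > P29 2.
P14: +140 to 140 (cap) → 210 left.
P7 takes 200 to reach its cap of 200 → 10 left.
P10: +10 (room for 190) → 10. Pool exhausted.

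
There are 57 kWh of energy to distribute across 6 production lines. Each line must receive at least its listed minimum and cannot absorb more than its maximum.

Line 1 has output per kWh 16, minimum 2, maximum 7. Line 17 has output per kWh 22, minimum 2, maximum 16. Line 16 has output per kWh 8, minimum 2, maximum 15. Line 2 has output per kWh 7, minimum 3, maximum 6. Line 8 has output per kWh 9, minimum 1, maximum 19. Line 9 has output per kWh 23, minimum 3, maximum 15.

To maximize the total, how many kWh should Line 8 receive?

14

Meeting every minimum uses 2+2+2+3+1+3 = 13 kWh, leaving 44.
Order the production lines by output per kWh: Line 9 23 > Line 17 22 > Line 1 16 > Line 8 9 > Line 16 8 > Line 2 7.
Line 9 takes 12 more to reach its cap of 15 → 32 left.
Line 17: +14 to 16 (cap) → 18 left.
Line 1: +5 to 7 (cap) → 13 left.
Only 13 left; Line 8 takes them to reach 14.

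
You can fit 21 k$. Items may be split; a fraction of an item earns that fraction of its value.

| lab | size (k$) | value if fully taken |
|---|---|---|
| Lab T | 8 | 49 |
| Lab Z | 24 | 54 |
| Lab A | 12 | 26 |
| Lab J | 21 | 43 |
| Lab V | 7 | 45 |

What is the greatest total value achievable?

Sort by value density: Lab V 45/7≈6.43, Lab T 49/8≈6.12, Lab Z 54/24≈2.25, Lab A 26/12≈2.17, Lab J 43/21≈2.05.
Lab V: take in full, 7 k$ for value 45 → 14 left.
All 8 k$ of Lab T fit (value 49) → 6 remain.
6 k$ left: a 6/24 share of Lab Z gives 54×6/24 = 13.5.
Total value = 107.5.

107.5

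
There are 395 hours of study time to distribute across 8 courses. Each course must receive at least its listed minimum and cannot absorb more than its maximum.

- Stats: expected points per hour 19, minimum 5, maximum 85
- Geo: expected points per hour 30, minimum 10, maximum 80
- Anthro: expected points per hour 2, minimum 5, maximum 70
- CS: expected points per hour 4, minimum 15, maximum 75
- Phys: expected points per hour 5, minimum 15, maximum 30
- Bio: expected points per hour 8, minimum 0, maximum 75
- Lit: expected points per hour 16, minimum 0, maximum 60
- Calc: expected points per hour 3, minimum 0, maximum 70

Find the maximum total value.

Meeting every minimum uses 5+10+5+15+15+0+0+0 = 50 hours, leaving 345.
Order the courses by expected points per hour: Geo 30 > Stats 19 > Lit 16 > Bio 8 > Phys 5 > CS 4 > Calc 3 > Anthro 2.
Geo takes 70 more to reach its cap of 80 — 275 left.
Stats: +80 to 85 (cap) — 195 left.
Give Lit 60 more to hit its cap of 60 — 135 left.
Give Bio 75 more to hit its cap of 75 — 60 left.
Phys: +15 to 30 (cap) — 45 left.
CS: +45 (room for 60) → 60. Pool exhausted.
Total = 19×85 + 30×80 + 2×5 + 4×60 + 5×30 + 8×75 + 16×60 = 5975.

5975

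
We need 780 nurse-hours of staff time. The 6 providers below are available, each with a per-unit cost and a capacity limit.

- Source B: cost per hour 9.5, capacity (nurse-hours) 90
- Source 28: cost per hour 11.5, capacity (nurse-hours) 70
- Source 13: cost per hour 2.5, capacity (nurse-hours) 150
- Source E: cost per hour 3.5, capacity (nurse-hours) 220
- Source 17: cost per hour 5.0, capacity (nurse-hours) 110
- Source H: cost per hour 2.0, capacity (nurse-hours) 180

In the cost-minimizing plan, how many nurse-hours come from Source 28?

Fill from the cheapest provider first.
Take 180 from Source H at 2.0 ; need 600 more.
Take 150 from Source 13 at 2.5 ; need 450 more.
Source E (3.5): use full 220 ; 230 nurse-hours to go.
Source 17 (5.0): use full 110 ; 120 nurse-hours to go.
Source B at 9.5: take all 90 nurse-hours ; 30 still needed.
Take 30 from Source 28 at 11.5 to finish.

30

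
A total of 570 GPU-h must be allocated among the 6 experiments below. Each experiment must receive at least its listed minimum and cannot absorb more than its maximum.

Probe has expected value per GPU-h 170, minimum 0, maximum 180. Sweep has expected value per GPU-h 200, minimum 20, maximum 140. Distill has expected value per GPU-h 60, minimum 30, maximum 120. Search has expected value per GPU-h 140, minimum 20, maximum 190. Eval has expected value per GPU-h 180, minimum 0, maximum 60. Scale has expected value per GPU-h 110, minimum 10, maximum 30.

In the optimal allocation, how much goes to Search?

150

Meeting every minimum uses 0+20+30+20+0+10 = 80 GPU-h, leaving 490.
Order the experiments by expected value per GPU-h: Sweep 200 > Eval 180 > Probe 170 > Search 140 > Scale 110 > Distill 60.
Sweep: +120 to 140 (cap) ; 370 left.
Give Eval 60 more to hit its cap of 60 ; 310 left.
Give Probe 180 more to hit its cap of 180 ; 130 left.
Only 130 left; Search takes them to reach 150.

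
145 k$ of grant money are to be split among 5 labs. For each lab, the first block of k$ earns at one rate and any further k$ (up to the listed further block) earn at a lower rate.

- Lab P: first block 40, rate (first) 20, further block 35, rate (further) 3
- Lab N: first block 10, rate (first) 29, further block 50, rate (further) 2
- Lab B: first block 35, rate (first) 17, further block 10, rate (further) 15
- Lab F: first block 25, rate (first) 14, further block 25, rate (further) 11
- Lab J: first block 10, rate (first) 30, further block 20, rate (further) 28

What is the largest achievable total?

2975

Order all 10 blocks by rate: Lab J/first 30 > Lab N/first 29 > Lab J/second 28 > Lab P/first 20 > Lab B/first 17 > Lab B/second 15 > Lab F/first 14 > Lab F/second 11 > Lab P/second 3 > Lab N/second 2.
Fill Lab J first block (10 at 30) ; 135 left.
Lab N first at 29: fill all 10 ; 125 left.
Lab J second at 28: fill all 20 ; 105 left.
Fill Lab P first block (40 at 20) ; 65 left.
Lab B first at 17: fill all 35 ; 30 left.
Lab B second at 15: fill all 10 ; 20 left.
Lab F first at 14: only 20 left, fill 20.
Total = 30×10 + 29×10 + 28×20 + 20×40 + 17×35 + 15×10 + 14×20 = 2975.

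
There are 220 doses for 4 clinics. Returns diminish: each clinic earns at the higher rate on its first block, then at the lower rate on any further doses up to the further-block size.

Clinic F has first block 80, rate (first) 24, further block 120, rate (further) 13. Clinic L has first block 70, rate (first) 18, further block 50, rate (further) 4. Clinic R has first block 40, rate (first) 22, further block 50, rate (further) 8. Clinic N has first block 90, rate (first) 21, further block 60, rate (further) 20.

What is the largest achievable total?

4890

Treat each block as its own option and order by rate: Clinic F/T1 24 > Clinic R/T1 22 > Clinic N/T1 21 > Clinic N/T2 20 > Clinic L/T1 18 > Clinic F/T2 13 > Clinic R/T2 8 > Clinic L/T2 4.
Fill Clinic F T1 block (80 at 24) ; 140 left.
Clinic R/T1 (22): +40 ; 100 left.
Clinic N T1 at 21: fill all 90 ; 10 left.
Clinic N T2 at 20: only 10 left, fill 10.
Total = 24×80 + 22×40 + 21×90 + 20×10 = 4890.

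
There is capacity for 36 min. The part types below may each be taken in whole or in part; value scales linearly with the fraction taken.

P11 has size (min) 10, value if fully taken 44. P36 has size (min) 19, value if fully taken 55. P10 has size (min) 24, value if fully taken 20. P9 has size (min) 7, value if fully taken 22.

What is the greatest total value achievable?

Rank by value-to-size ratio: P11 44/10≈4.4, P9 22/7≈3.14, P36 55/19≈2.89, P10 20/24≈0.833.
Take all of P11 (10 min, value 44) ; 26 min left.
All 7 min of P9 fit (value 22) ; 19 remain.
Take all of P36 (19 min, value 55) ; 0 min left.
Total value = 121.

121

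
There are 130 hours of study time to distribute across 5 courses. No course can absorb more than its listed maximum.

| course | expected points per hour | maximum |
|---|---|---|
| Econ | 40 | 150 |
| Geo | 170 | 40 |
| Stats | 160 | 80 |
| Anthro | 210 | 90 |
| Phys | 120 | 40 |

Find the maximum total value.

25700

Order the courses by expected points per hour: Anthro 210 > Geo 170 > Stats 160 > Phys 120 > Econ 40.
Give Anthro 90 to hit its cap of 90 — 40 left.
Give Geo 40 to hit its cap of 40 — 0 left.
Total = 170×40 + 210×90 = 25700.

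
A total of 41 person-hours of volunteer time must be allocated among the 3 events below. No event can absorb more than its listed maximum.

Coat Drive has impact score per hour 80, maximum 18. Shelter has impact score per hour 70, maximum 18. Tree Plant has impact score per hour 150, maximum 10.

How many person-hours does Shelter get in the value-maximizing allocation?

Order the events by impact score per hour: Tree Plant 150 > Coat Drive 80 > Shelter 70.
Tree Plant takes 10 to reach its cap of 10 → 31 left.
Give Coat Drive 18 to hit its cap of 18 → 13 left.
Shelter has room for 18 but only 13 remain, so it gets 13.

13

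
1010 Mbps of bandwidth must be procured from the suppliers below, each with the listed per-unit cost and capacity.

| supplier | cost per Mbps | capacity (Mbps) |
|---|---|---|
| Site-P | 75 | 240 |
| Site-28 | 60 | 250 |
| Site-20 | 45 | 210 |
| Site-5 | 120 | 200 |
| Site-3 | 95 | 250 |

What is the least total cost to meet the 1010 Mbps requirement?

73400

Fill from the cheapest supplier first.
Take 210 from Site-20 at 45 ; need 800 more.
Take 250 from Site-28 at 60 ; need 550 more.
Site-P (75): use full 240 ; 310 Mbps to go.
Site-3 (95): use full 250 ; 60 Mbps to go.
Site-5 (120): take the remaining 60 ; done.
Cost = 210×45 + 250×60 + 240×75 + 250×95 + 60×120 = 73400.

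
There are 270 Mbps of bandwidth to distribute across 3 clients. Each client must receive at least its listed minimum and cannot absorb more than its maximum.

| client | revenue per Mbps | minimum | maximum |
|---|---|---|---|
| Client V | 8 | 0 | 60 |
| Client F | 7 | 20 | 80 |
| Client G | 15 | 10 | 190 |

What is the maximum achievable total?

3470

Meeting every minimum uses 0+20+10 = 30 Mbps, leaving 240.
Order the clients by revenue per Mbps: Client G 15 > Client V 8 > Client F 7.
Give Client G 180 more to hit its cap of 190 → 60 left.
Client V: +60 to 60 (cap) → 0 left.
Total = 8×60 + 7×20 + 15×190 = 3470.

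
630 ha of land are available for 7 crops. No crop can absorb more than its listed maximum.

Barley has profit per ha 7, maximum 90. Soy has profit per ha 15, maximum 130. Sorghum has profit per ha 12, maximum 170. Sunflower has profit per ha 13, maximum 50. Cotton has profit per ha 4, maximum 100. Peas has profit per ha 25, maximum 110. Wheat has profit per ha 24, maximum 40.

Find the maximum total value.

Rank by profit per ha: Peas 25 > Wheat 24 > Soy 15 > Sunflower 13 > Sorghum 12 > Barley 7 > Cotton 4.
Peas: +110 to 110 (cap) ; 520 left.
Wheat takes 40 to reach its cap of 40 ; 480 left.
Soy: +130 to 130 (cap) ; 350 left.
Sunflower takes 50 to reach its cap of 50 ; 300 left.
Sorghum: +170 to 170 (cap) ; 130 left.
Give Barley 90 to hit its cap of 90 ; 40 left.
Cotton has room for 100 but only 40 remain, so it gets 40.
Total = 7×90 + 15×130 + 12×170 + 13×50 + 4×40 + 25×110 + 24×40 = 9140.

9140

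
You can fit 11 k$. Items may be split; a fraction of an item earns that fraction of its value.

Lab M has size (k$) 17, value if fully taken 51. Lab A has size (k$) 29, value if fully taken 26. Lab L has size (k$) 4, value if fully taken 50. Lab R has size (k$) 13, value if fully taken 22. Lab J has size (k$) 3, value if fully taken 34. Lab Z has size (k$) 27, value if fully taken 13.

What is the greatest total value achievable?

Best value per unit of size first: Lab L 50/4≈12.5, Lab J 34/3≈11.3, Lab M 51/17≈3, Lab R 22/13≈1.69, Lab A 26/29≈0.897, Lab Z 13/27≈0.481.
Take all of Lab L (4 k$, value 50) — 7 k$ left.
Take all of Lab J (3 k$, value 34) — 4 k$ left.
4 k$ left: a 4/17 share of Lab M gives 51×4/17 = 12.
Total value = 96.

96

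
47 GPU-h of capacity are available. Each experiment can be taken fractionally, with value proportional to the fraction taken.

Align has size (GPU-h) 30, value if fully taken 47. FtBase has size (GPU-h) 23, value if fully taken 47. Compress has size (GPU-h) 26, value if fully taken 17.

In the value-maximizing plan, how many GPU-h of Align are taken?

24

Best value per unit of size first: FtBase 47/23≈2.04, Align 47/30≈1.57, Compress 17/26≈0.654.
Take all of FtBase (23 GPU-h, value 47) ; 24 GPU-h left.
24 GPU-h left: a 24/30 share of Align gives 47×24/30 = 37.6.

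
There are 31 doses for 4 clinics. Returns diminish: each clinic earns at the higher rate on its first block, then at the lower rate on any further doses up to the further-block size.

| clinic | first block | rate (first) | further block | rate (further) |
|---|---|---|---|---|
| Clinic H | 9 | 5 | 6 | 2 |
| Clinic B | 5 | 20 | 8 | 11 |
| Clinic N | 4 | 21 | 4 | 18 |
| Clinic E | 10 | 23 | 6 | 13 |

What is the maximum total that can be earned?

Treat each block as its own option and order by rate: Clinic E/T1 23 > Clinic N/T1 21 > Clinic B/T1 20 > Clinic N/T2 18 > Clinic E/T2 13 > Clinic B/T2 11 > Clinic H/T1 5 > Clinic H/T2 2.
Clinic E/T1 (23): +10 → 21 left.
Clinic N/T1 (21): +4 → 17 left.
Clinic B T1 at 20: fill all 5 → 12 left.
Clinic N/T2 (18): +4 → 8 left.
Clinic E T2 at 13: fill all 6 → 2 left.
Clinic B T2 at 11: only 2 left, fill 2.
Total = 23×10 + 21×4 + 20×5 + 18×4 + 13×6 + 11×2 = 586.

586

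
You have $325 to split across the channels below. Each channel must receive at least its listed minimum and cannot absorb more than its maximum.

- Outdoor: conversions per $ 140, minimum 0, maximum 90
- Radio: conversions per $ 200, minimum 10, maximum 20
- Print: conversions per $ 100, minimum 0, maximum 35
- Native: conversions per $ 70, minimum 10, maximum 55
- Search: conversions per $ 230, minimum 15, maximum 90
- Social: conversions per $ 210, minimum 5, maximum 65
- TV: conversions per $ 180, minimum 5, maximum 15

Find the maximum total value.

Meeting every minimum uses 0+10+0+10+15+5+5 = 45 $, leaving 280.
Highest conversions per $ first: Search 230 > Social 210 > Radio 200 > TV 180 > Outdoor 140 > Print 100 > Native 70.
Give Search 75 more to hit its cap of 90 — 205 left.
Give Social 60 more to hit its cap of 65 — 145 left.
Give Radio 10 more to hit its cap of 20 — 135 left.
Give TV 10 more to hit its cap of 15 — 125 left.
Outdoor takes 90 more to reach its cap of 90 — 35 left.
Give Print 35 more to hit its cap of 35 — 0 left.
Total = 140×90 + 200×20 + 100×35 + 70×10 + 230×90 + 210×65 + 180×15 = 57850.

57850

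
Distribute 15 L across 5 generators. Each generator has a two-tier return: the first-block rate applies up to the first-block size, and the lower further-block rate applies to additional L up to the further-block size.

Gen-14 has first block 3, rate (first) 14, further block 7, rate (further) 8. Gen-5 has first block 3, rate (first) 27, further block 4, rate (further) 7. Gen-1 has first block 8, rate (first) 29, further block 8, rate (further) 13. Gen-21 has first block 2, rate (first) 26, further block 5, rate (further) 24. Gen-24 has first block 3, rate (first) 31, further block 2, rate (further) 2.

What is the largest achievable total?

Treat each block as its own option and order by rate: Gen-24/tier1 31 > Gen-1/tier1 29 > Gen-5/tier1 27 > Gen-21/tier1 26 > Gen-21/tier2 24 > Gen-14/tier1 14 > Gen-1/tier2 13 > Gen-14/tier2 8 > Gen-5/tier2 7 > Gen-24/tier2 2.
Gen-24/tier1 (31): +3 — 12 left.
Fill Gen-1 tier1 block (8 at 29) — 4 left.
Gen-5 tier1 at 27: fill all 3 — 1 left.
Gen-21/tier1: +1 of 2 at 26; pool empty.
Total = 31×3 + 29×8 + 27×3 + 26×1 = 432.

432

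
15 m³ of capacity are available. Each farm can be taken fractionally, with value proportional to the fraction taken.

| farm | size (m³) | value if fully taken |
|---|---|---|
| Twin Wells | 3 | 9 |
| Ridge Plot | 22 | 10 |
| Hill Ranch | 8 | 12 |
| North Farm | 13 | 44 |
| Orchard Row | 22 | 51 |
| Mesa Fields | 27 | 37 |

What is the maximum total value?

50

Rank by value-to-size ratio: North Farm 44/13≈3.38, Twin Wells 9/3≈3, Orchard Row 51/22≈2.32, Hill Ranch 12/8≈1.5, Mesa Fields 37/27≈1.37, Ridge Plot 10/22≈0.455.
North Farm: take in full, 13 m³ for value 44 — 2 left.
Only 2 m³ remain; take 2/3 of Twin Wells for value 9×2/3 = 6.
Total value = 50.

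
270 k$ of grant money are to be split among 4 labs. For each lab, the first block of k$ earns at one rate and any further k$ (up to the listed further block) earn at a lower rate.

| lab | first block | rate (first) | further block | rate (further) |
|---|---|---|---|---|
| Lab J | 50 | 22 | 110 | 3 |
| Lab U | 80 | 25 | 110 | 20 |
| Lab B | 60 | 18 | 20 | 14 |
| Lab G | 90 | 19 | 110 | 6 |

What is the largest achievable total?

5870

Rank every tier by rate: Lab U/tier1 25 > Lab J/tier1 22 > Lab U/tier2 20 > Lab G/tier1 19 > Lab B/tier1 18 > Lab B/tier2 14 > Lab G/tier2 6 > Lab J/tier2 3.
Fill Lab U tier1 block (80 at 25) → 190 left.
Lab J/tier1 (22): +50 → 140 left.
Lab U/tier2 (20): +110 → 30 left.
Lab G/tier1: +30 of 90 at 19; pool empty.
Total = 25×80 + 22×50 + 20×110 + 19×30 = 5870.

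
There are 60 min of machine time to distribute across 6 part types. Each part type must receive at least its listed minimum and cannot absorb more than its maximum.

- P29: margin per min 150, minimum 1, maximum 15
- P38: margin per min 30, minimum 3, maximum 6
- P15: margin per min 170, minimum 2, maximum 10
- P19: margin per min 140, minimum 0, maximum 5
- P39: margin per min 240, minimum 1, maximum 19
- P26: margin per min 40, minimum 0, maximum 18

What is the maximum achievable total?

Meeting every minimum uses 1+3+2+0+1+0 = 7 min, leaving 53.
Rank by margin per min: P39 240 > P15 170 > P29 150 > P19 140 > P26 40 > P38 30.
P39: +18 to 19 (cap) ; 35 left.
Give P15 8 more to hit its cap of 10 ; 27 left.
P29: +14 to 15 (cap) ; 13 left.
Give P19 5 more to hit its cap of 5 ; 8 left.
P26: +8 (room for 18) → 8. Pool exhausted.
Total = 150×15 + 30×3 + 170×10 + 140×5 + 240×19 + 40×8 = 9620.

9620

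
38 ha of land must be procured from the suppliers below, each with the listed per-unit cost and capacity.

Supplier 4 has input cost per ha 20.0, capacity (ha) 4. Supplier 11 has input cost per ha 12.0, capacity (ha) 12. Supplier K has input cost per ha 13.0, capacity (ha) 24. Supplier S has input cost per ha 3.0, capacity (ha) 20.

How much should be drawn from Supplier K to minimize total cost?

Fill from the cheapest supplier first.
Supplier S at 3.0: take all 20 ha ; 18 still needed.
Supplier 11 at 12.0: take all 12 ha ; 6 still needed.
Supplier K (13.0): take the remaining 6 ; done.
Supplier 4: unused.

6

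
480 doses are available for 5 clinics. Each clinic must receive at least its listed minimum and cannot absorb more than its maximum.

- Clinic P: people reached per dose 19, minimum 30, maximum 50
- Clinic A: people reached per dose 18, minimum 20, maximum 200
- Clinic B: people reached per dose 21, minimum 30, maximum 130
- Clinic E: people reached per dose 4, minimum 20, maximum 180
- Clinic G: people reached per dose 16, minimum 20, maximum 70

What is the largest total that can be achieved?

Meeting every minimum uses 30+20+30+20+20 = 120 doses, leaving 360.
Rank by people reached per dose: Clinic B 21 > Clinic P 19 > Clinic A 18 > Clinic G 16 > Clinic E 4.
Clinic B: +100 to 130 (cap) → 260 left.
Give Clinic P 20 more to hit its cap of 50 → 240 left.
Give Clinic A 180 more to hit its cap of 200 → 60 left.
Give Clinic G 50 more to hit its cap of 70 → 10 left.
Only 10 left; Clinic E takes them to reach 30.
Total = 19×50 + 18×200 + 21×130 + 4×30 + 16×70 = 8520.

8520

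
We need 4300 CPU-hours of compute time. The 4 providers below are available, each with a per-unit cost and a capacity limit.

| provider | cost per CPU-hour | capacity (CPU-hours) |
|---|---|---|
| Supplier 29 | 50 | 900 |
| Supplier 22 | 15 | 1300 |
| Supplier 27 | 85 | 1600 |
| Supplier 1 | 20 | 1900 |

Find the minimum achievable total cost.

Fill from the cheapest provider first.
Supplier 22 at 15: take all 1300 CPU-hours ; 3000 still needed.
Supplier 1 (20): use full 1900 ; 1100 CPU-hours to go.
Supplier 29 (50): use full 900 ; 200 CPU-hours to go.
Supplier 27 at 85: take 200 of its 1600 ; requirement met.
Cost = 1300×15 + 1900×20 + 900×50 + 200×85 = 119500.

119500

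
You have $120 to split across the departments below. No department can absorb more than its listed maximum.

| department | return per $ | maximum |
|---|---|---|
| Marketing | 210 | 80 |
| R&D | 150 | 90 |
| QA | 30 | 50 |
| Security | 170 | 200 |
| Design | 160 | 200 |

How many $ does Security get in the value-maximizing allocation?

Highest return per $ first: Marketing 210 > Security 170 > Design 160 > R&D 150 > QA 30.
Marketing: +80 to 80 (cap) — 40 left.
Only 40 left; Security takes them to reach 40.

40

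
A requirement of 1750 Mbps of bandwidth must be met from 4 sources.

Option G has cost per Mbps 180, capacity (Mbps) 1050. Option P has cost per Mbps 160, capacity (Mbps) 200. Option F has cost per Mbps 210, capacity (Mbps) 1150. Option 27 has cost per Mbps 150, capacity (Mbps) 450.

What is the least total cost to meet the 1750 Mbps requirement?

299000

Cheapest first:
Option 27 (150): use full 450 → 1300 Mbps to go.
Option P at 160: take all 200 Mbps → 1100 still needed.
Option G at 180: take all 1050 Mbps → 50 still needed.
Take 50 from Option F at 210 to finish.
Cost = 450×150 + 200×160 + 1050×180 + 50×210 = 299000.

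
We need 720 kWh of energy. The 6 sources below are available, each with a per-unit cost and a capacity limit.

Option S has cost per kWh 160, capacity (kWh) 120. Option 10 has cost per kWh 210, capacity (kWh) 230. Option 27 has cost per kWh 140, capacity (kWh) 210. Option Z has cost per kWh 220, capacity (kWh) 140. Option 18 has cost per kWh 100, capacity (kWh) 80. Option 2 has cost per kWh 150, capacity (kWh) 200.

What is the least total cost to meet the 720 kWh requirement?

Use sources in increasing cost order.
Take 80 from Option 18 at 100 — need 640 more.
Option 27 (140): use full 210 — 430 kWh to go.
Option 2 at 150: take all 200 kWh — 230 still needed.
Option S at 160: take all 120 kWh — 110 still needed.
Take 110 from Option 10 at 210 to finish.
Option Z: unused.
Cost = 80×100 + 210×140 + 200×150 + 120×160 + 110×210 = 109700.

109700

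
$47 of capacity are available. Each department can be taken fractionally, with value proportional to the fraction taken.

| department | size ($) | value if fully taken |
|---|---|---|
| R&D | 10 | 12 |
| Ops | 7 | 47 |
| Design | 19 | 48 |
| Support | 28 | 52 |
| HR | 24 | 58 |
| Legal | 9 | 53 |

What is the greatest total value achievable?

177

Sort by value density: Ops 47/7≈6.71, Legal 53/9≈5.89, Design 48/19≈2.53, HR 58/24≈2.42, Support 52/28≈1.86, R&D 12/10≈1.2.
Ops: take in full, 7 $ for value 47 ; 40 left.
Take all of Legal (9 $, value 53) ; 31 $ left.
All 19 $ of Design fit (value 48) ; 12 remain.
12 $ left: a 12/24 share of HR gives 58×12/24 = 29.
Total value = 177.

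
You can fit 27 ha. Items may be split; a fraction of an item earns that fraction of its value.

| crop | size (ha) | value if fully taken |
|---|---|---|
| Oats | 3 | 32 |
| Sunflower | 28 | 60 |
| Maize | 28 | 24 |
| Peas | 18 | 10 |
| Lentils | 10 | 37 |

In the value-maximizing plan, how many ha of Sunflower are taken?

Sort by value density: Oats 32/3≈10.7, Lentils 37/10≈3.7, Sunflower 60/28≈2.14, Maize 24/28≈0.857, Peas 10/18≈0.556.
All 3 ha of Oats fit (value 32) ; 24 remain.
Take all of Lentils (10 ha, value 37) ; 14 ha left.
Fill the last 14 ha with part of Sunflower: 14/28 of it earns 30.

14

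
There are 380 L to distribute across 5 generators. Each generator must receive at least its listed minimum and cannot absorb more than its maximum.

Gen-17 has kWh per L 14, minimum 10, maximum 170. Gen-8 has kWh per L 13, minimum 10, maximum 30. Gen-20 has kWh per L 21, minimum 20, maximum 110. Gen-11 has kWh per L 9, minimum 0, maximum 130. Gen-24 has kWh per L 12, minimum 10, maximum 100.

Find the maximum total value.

Meeting every minimum uses 10+10+20+0+10 = 50 L, leaving 330.
Order the generators by kWh per L: Gen-20 21 > Gen-17 14 > Gen-8 13 > Gen-24 12 > Gen-11 9.
Gen-20: +90 to 110 (cap) ; 240 left.
Gen-17: +160 to 170 (cap) ; 80 left.
Gen-8 takes 20 more to reach its cap of 30 ; 60 left.
Only 60 left; Gen-24 takes them to reach 70.
Total = 14×170 + 13×30 + 21×110 + 12×70 = 5920.

5920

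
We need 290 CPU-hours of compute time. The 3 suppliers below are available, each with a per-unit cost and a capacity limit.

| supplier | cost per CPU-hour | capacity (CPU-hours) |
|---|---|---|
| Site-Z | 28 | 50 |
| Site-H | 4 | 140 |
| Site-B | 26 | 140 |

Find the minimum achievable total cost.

Fill from the cheapest supplier first.
Site-H (4): use full 140 — 150 CPU-hours to go.
Site-B at 26: take all 140 CPU-hours — 10 still needed.
Site-Z (28): take the remaining 10 — done.
Cost = 140×4 + 140×26 + 10×28 = 4480.

4480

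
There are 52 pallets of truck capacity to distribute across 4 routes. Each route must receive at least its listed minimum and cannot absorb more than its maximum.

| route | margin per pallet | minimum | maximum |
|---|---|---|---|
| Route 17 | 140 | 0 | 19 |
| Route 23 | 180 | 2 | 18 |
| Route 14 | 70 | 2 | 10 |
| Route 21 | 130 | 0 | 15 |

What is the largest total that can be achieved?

7730

Meeting every minimum uses 0+2+2+0 = 4 pallets, leaving 48.
Highest margin per pallet first: Route 23 180 > Route 17 140 > Route 21 130 > Route 14 70.
Route 23 takes 16 more to reach its cap of 18 ; 32 left.
Give Route 17 19 more to hit its cap of 19 ; 13 left.
Route 21 has room for 15 more but only 13 remain, so it gets 13.
Total = 140×19 + 180×18 + 70×2 + 130×13 = 7730.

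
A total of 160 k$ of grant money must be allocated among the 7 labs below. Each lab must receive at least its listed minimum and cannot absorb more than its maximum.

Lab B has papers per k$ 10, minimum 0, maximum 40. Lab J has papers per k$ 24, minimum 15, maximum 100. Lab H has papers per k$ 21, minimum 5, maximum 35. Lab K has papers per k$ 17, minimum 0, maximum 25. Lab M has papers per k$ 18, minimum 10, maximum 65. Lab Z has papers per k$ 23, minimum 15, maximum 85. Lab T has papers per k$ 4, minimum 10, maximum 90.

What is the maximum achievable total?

3530

Meeting every minimum uses 0+15+5+0+10+15+10 = 55 k$, leaving 105.
Order the labs by papers per k$: Lab J 24 > Lab Z 23 > Lab H 21 > Lab M 18 > Lab K 17 > Lab B 10 > Lab T 4.
Lab J: +85 to 100 (cap) — 20 left.
Only 20 left; Lab Z takes them to reach 35.
Total = 24×100 + 21×5 + 18×10 + 23×35 + 4×10 = 3530.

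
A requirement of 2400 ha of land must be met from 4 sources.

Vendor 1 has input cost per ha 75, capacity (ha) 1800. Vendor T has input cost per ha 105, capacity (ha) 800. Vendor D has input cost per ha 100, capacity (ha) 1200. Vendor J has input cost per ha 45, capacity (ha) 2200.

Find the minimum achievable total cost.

Cheapest first:
Vendor J (45): use full 2200 ; 200 ha to go.
Vendor 1 (75): take the remaining 200 ; done.
Vendor D, Vendor T: unused.
Cost = 2200×45 + 200×75 = 114000.

114000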